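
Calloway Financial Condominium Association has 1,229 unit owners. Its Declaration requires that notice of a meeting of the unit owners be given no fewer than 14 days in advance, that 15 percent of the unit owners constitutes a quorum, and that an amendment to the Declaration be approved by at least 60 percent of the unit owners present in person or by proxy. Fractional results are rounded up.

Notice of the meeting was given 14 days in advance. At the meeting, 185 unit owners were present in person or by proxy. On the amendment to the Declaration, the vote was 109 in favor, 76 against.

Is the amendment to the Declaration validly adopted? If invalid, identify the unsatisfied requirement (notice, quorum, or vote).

Invalid — vote requirement not satisfied.

Notice: 14 days given; 14 required. Satisfied.
Quorum: 15% of 1,229 = 184.35, rounded up to 185; 185 present. Satisfied.
Vote: requires three-fifths of those present (185); 3/5 of 185 = 111, so 111 needed; 109 in favor. Not satisfied.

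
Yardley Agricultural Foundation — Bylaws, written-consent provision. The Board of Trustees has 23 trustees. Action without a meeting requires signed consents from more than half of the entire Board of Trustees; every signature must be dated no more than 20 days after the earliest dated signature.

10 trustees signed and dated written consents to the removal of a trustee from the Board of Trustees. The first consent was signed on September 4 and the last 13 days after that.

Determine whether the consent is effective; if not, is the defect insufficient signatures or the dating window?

Signatures required: more than half of 23 — a majority of 23 is 12, so 12 needed; 10 signed. Insufficient.
Dating window: the latest signature is 13 days after the earliest; the limit is 20 days. Within the window.

Not effective — insufficient signatures.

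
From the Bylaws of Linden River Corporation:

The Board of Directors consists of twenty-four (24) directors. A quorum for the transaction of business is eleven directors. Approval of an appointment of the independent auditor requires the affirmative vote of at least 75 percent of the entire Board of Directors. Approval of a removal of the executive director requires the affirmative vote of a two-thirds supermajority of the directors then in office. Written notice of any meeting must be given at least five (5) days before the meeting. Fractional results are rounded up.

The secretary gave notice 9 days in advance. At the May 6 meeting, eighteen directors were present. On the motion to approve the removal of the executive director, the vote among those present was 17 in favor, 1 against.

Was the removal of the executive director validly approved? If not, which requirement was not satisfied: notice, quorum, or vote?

Valid — all requirements satisfied.

Notice: 9 days given; 5 required (9 ≥ 5). Satisfied.
Quorum: 18 present; quorum is 11. Satisfied.
Vote: the removal of the executive director requires two-thirds of the directors then in office (24). 2/3 of 24 = 16, so 16 affirmative votes are needed; 17 voted in favor. Satisfied.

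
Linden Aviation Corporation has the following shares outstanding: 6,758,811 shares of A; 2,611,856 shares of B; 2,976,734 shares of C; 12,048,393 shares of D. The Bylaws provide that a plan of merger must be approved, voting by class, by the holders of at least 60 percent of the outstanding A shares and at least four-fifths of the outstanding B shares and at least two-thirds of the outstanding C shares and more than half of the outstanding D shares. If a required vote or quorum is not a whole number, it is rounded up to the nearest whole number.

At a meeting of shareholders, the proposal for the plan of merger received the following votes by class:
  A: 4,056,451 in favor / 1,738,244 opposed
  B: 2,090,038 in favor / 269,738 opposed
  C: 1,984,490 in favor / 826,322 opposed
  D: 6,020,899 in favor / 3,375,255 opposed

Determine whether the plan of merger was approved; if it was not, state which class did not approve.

Not approved — the D shares did not give the required vote.

A: 3/5 of 6758811 = 4055286.60, rounded up to 4055287; 4,055,287 required, 4,056,451 in favor — approved.
B: 4/5 of 2611856 = 2089484.80, rounded up to 2089485; 2,089,485 required, 2,090,038 in favor — approved.
C: 2/3 of 2976734 = 1984489.33, rounded up to 1984490; 1,984,490 required, 1,984,490 in favor — approved.
D: a majority of 12048393 is 6024197; 6,024,197 required, 6,020,899 in favor — not approved.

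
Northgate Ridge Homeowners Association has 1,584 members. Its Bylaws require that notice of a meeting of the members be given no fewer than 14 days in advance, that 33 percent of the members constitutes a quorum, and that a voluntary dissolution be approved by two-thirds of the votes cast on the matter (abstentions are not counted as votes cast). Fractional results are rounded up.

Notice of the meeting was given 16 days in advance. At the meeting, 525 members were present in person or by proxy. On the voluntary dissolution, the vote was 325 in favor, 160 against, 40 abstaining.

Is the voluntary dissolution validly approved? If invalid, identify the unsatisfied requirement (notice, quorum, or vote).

Valid — all requirements satisfied.

Notice: 16 days given; 14 required. Satisfied.
Quorum: 33% of 1,584 = 522.72, rounded up to 523; 525 present. Satisfied.
Vote: requires two-thirds of the votes cast (525 − 40 abstaining = 485); 2/3 of 485 = 323.33, rounded up to 324, so 324 needed; 325 in favor. Satisfied.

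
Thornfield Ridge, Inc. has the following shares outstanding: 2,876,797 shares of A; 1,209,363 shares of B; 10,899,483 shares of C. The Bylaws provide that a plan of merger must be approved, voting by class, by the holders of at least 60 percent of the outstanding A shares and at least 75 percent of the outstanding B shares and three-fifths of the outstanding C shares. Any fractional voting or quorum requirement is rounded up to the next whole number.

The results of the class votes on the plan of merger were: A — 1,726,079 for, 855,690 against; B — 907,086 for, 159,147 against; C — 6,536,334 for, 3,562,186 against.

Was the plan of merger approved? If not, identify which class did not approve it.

A: 3/5 of 2876797 = 1726078.20, rounded up to 1726079; 1,726,079 required, 1,726,079 in favor — approved.
B: 3/4 of 1209363 = 907022.25, rounded up to 907023; 907,023 required, 907,086 in favor — approved.
C: 3/5 of 10899483 = 6539689.80, rounded up to 6539690; 6,539,690 required, 6,536,334 in favor — not approved.

Not approved — the C shares did not give the required vote.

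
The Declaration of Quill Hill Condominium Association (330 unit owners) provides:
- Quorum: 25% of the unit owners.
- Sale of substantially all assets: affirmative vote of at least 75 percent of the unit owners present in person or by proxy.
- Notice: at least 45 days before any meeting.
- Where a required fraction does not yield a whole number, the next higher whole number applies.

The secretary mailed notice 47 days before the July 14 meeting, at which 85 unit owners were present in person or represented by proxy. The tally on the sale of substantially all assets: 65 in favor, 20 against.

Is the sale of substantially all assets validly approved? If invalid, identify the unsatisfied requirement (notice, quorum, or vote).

Notice: 47 days given; 45 required. Satisfied.
Quorum: 25% of 330 = 82.50, rounded up to 83; 85 present. Satisfied.
Vote: requires three-fourths of those present (85); 3/4 of 85 = 63.75, rounded up to 64, so 64 needed; 65 in favor. Satisfied.

Valid — all requirements satisfied.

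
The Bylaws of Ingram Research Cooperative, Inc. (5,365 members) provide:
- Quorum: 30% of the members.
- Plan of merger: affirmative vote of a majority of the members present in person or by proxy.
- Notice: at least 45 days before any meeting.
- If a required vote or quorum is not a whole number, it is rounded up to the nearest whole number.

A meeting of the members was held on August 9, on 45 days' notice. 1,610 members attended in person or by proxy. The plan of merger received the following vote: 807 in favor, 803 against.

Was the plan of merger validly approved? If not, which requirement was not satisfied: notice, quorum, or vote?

Valid — all requirements satisfied.

Notice: 45 days given; 45 required. Satisfied.
Quorum: 30% of 5,365 = 1,609.50, rounded up to 1,610; 1,610 present. Satisfied.
Vote: requires a majority of those present (1,610); a majority of 1610 is 806, so 806 needed; 807 in favor. Satisfied.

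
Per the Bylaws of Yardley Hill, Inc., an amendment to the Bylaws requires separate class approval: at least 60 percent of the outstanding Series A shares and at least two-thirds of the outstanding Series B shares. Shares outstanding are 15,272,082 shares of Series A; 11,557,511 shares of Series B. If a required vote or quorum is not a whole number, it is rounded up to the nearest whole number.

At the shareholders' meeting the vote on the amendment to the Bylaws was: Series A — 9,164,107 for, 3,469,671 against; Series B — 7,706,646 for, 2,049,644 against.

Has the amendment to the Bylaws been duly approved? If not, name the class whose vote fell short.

Approved — every class gave the required vote.

Series A: 3/5 of 15272082 = 9163249.20, rounded up to 9163250; 9,163,250 required, 9,164,107 in favor — approved.
Series B: 2/3 of 11557511 = 7705007.33, rounded up to 7705008; 7,705,008 required, 7,706,646 in favor — approved.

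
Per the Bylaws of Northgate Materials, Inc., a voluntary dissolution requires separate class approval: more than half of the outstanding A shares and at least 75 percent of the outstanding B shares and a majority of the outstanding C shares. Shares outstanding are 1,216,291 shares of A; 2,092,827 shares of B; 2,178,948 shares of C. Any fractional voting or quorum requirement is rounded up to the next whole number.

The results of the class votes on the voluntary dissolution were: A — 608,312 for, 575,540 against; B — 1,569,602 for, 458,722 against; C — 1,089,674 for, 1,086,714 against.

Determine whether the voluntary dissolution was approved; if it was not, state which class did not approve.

Not approved — the B shares did not give the required vote.

A: a majority of 1216291 is 608146; 608,146 required, 608,312 in favor — approved.
B: 3/4 of 2092827 = 1569620.25, rounded up to 1569621; 1,569,621 required, 1,569,602 in favor — not approved.
C: a majority of 2178948 is 1089475; 1,089,475 required, 1,089,674 in favor — approved.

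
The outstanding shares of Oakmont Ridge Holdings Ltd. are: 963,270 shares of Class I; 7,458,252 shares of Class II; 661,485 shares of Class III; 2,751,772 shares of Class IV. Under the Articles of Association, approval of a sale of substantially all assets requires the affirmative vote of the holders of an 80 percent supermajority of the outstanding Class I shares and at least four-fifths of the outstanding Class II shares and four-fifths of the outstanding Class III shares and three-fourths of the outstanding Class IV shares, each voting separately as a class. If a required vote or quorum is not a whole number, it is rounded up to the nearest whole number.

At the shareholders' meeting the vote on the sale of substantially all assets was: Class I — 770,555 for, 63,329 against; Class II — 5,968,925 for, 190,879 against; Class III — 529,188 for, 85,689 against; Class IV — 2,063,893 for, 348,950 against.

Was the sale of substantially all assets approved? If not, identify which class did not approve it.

Class I: 4/5 of 963270 = 770616; 770,616 required, 770,555 in favor — not approved.
Class II: 4/5 of 7458252 = 5966601.60, rounded up to 5966602; 5,966,602 required, 5,968,925 in favor — approved.
Class III: 4/5 of 661485 = 529188; 529,188 required, 529,188 in favor — approved.
Class IV: 3/4 of 2751772 = 2063829; 2,063,829 required, 2,063,893 in favor — approved.

Not approved — the Class I shares did not give the required vote.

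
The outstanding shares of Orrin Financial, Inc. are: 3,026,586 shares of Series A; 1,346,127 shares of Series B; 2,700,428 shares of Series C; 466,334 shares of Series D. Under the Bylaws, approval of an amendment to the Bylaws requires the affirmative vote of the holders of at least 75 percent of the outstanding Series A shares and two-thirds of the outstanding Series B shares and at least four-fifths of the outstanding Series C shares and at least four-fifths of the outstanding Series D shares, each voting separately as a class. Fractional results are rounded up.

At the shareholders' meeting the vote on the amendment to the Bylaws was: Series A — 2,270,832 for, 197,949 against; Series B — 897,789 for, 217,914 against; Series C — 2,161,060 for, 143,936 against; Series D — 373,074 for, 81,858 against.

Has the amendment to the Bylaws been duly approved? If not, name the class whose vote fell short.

Series A: 3/4 of 3026586 = 2269939.50, rounded up to 2269940; 2,269,940 required, 2,270,832 in favor — approved.
Series B: 2/3 of 1346127 = 897418; 897,418 required, 897,789 in favor — approved.
Series C: 4/5 of 2700428 = 2160342.40, rounded up to 2160343; 2,160,343 required, 2,161,060 in favor — approved.
Series D: 4/5 of 466334 = 373067.20, rounded up to 373068; 373,068 required, 373,074 in favor — approved.

Approved — every class gave the required vote.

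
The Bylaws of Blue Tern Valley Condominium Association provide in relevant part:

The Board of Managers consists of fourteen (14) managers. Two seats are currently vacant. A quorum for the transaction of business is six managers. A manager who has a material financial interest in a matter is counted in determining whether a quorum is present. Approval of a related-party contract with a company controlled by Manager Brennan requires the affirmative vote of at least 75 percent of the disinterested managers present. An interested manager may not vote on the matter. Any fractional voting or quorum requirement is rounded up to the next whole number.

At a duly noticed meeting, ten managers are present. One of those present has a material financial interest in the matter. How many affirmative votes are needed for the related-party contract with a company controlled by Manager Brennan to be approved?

The related-party contract with a company controlled by Manager Brennan requires three-fourths of the disinterested managers present (10 − 1 = 9).
3/4 of 9 = 6.75, rounded up to 7.

7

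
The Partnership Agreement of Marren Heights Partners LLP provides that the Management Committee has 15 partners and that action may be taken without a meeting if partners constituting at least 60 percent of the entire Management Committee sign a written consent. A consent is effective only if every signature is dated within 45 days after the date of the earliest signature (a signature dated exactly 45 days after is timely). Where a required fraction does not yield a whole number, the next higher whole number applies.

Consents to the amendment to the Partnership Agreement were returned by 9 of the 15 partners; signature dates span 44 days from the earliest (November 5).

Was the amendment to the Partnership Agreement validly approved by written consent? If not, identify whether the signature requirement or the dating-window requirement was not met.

Signatures required: at least 60 percent of 15 — 3/5 of 15 = 9, so 9 needed; 9 signed. Sufficient.
Dating window: the latest signature is 44 days after the earliest; the limit is 45 days. Within the window.

Effective — both the signature and dating-window requirements are satisfied.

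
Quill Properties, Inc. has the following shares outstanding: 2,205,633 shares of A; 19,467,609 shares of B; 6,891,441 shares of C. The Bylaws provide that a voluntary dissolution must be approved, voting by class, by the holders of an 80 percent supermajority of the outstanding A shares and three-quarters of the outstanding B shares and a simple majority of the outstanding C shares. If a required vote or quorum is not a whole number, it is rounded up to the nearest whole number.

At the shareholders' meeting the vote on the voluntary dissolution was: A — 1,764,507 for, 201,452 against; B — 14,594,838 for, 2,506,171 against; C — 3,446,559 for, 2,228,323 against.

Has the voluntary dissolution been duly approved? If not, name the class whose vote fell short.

Not approved — the B shares did not give the required vote.

A: 4/5 of 2205633 = 1764506.40, rounded up to 1764507; 1,764,507 required, 1,764,507 in favor — approved.
B: 3/4 of 19467609 = 14600706.75, rounded up to 14600707; 14,600,707 required, 14,594,838 in favor — not approved.
C: a majority of 6891441 is 3445721; 3,445,721 required, 3,446,559 in favor — approved.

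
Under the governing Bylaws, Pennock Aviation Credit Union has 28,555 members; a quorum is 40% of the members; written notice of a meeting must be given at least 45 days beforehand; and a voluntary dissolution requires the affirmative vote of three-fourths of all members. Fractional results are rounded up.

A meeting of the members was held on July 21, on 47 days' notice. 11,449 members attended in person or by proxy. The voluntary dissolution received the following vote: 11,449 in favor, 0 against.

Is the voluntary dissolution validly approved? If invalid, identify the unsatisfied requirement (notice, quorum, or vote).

Notice: 47 days given; 45 required. Satisfied.
Quorum: 40% of 28,555 = 11,422; 11,449 present. Satisfied.
Vote: requires three-fourths of all members (28,555); 3/4 of 28555 = 21416.25, rounded up to 21417, so 21,417 needed; 11,449 in favor. Not satisfied.

Invalid — vote requirement not satisfied.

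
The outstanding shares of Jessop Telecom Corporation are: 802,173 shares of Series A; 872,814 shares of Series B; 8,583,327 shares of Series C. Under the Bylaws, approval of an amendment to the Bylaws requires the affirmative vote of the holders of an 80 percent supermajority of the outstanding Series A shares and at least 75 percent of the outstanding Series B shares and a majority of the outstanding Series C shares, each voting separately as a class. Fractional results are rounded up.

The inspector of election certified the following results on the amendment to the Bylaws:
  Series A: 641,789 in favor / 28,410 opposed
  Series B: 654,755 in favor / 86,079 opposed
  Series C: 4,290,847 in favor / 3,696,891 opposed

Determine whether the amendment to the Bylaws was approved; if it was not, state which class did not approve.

Not approved — the Series C shares did not give the required vote.

Series A: 4/5 of 802173 = 641738.40, rounded up to 641739; 641,739 required, 641,789 in favor — approved.
Series B: 3/4 of 872814 = 654610.50, rounded up to 654611; 654,611 required, 654,755 in favor — approved.
Series C: a majority of 8583327 is 4291664; 4,291,664 required, 4,290,847 in favor — not approved.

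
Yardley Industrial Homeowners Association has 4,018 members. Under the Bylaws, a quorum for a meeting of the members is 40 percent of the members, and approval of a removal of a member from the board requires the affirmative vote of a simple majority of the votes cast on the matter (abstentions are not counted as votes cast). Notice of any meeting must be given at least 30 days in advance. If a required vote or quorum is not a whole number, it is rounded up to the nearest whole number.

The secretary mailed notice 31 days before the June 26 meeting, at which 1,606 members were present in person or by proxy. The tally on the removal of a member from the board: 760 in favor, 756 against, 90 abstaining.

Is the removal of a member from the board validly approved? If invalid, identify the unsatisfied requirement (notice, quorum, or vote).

Invalid — quorum requirement not satisfied.

Notice: 31 days given; 30 required. Satisfied.
Quorum: 40% of 4,018 = 1,607.20, rounded up to 1,608; 1,606 present. Not satisfied.
Vote: requires a majority of the votes cast (1,606 − 90 abstaining = 1,516); a majority of 1516 is 759, so 759 needed; 760 in favor. Satisfied.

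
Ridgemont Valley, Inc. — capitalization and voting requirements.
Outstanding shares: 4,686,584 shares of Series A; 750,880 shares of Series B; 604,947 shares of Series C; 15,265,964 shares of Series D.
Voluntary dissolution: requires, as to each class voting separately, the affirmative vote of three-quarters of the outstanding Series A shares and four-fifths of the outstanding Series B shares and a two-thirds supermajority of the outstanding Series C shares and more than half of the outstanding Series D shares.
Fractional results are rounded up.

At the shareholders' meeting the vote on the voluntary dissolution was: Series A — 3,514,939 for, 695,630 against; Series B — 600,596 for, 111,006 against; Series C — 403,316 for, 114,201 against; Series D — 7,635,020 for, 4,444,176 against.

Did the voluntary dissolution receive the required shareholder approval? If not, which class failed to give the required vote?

Series A: 3/4 of 4686584 = 3514938; 3,514,938 required, 3,514,939 in favor — approved.
Series B: 4/5 of 750880 = 600704; 600,704 required, 600,596 in favor — not approved.
Series C: 2/3 of 604947 = 403298; 403,298 required, 403,316 in favor — approved.
Series D: a majority of 15265964 is 7632983; 7,632,983 required, 7,635,020 in favor — approved.

Not approved — the Series B shares did not give the required vote.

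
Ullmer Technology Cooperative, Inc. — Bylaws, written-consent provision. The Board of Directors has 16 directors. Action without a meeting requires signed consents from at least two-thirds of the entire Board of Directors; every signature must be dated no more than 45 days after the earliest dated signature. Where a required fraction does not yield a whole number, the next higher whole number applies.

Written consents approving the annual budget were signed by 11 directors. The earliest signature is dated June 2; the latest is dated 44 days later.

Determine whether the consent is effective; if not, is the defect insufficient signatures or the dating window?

Signatures required: at least two-thirds of 16 — 2/3 of 16 = 10.67, rounded up to 11, so 11 needed; 11 signed. Sufficient.
Dating window: the latest signature is 44 days after the earliest; the limit is 45 days. Within the window.

Effective — both the signature and dating-window requirements are satisfied.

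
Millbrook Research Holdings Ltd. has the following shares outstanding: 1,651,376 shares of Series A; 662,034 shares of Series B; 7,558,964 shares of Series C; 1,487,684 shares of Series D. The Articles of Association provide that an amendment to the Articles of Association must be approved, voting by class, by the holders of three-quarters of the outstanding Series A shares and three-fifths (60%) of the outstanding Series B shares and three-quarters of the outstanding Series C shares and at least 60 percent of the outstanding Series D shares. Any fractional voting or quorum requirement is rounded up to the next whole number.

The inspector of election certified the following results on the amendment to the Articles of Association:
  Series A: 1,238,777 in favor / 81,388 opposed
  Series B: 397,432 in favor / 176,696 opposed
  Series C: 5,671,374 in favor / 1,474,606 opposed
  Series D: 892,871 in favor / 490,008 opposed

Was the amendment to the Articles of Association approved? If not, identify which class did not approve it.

Approved — every class gave the required vote.

Series A: 3/4 of 1651376 = 1238532; 1,238,532 required, 1,238,777 in favor — approved.
Series B: 3/5 of 662034 = 397220.40, rounded up to 397221; 397,221 required, 397,432 in favor — approved.
Series C: 3/4 of 7558964 = 5669223; 5,669,223 required, 5,671,374 in favor — approved.
Series D: 3/5 of 1487684 = 892610.40, rounded up to 892611; 892,611 required, 892,871 in favor — approved.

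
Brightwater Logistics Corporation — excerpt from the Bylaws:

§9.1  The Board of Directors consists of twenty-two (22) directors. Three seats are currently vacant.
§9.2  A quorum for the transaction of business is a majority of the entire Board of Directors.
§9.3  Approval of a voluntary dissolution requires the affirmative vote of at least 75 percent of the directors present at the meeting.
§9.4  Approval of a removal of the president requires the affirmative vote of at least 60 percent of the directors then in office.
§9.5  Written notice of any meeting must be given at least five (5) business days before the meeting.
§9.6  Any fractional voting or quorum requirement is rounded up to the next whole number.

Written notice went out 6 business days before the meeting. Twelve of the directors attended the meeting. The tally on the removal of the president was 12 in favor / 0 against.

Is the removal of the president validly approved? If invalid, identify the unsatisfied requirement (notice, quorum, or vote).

Notice: 6 business days given; 5 required (6 ≥ 5). Satisfied.
Quorum: 12 present; quorum is 12. Satisfied.
Vote: the removal of the president requires three-fifths of the directors then in office (19). 3/5 of 19 = 11.40, rounded up to 12, so 12 affirmative votes are needed; 12 voted in favor. Satisfied.

Valid — all requirements satisfied.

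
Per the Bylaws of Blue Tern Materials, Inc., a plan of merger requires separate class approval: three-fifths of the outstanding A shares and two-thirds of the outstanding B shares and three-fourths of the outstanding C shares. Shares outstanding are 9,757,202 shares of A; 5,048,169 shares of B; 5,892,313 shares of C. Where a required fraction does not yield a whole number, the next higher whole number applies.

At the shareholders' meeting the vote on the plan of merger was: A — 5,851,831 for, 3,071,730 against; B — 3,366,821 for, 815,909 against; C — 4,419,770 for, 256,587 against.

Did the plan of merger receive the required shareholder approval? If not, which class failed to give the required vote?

A: 3/5 of 9757202 = 5854321.20, rounded up to 5854322; 5,854,322 required, 5,851,831 in favor — not approved.
B: 2/3 of 5048169 = 3365446; 3,365,446 required, 3,366,821 in favor — approved.
C: 3/4 of 5892313 = 4419234.75, rounded up to 4419235; 4,419,235 required, 4,419,770 in favor — approved.

Not approved — the A shares did not give the required vote.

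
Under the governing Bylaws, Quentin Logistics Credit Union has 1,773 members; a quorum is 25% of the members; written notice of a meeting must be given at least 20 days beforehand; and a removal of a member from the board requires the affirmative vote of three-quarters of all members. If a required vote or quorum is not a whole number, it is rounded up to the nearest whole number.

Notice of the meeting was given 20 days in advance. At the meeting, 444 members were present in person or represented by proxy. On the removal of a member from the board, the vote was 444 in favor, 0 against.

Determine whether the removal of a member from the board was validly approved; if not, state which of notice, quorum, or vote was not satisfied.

Invalid — vote requirement not satisfied.

Notice: 20 days given; 20 required. Satisfied.
Quorum: 25% of 1,773 = 443.25, rounded up to 444; 444 present. Satisfied.
Vote: requires three-fourths of all members (1,773); 3/4 of 1773 = 1329.75, rounded up to 1330, so 1,330 needed; 444 in favor. Not satisfied.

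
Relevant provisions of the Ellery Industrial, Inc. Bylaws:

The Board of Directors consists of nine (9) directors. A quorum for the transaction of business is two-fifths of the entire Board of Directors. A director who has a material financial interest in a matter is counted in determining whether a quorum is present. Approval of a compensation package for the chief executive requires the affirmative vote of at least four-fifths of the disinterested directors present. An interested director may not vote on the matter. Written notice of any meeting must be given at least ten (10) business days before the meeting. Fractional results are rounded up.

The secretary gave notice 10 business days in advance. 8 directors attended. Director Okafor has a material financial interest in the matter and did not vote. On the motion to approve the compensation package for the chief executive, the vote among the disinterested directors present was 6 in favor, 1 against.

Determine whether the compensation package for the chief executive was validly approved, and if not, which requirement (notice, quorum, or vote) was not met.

Valid — all requirements satisfied.

Notice: 10 business days given; 10 required (10 ≥ 10). Satisfied.
Quorum: 8 present (interested directors count toward quorum); quorum is 4. Satisfied.
Vote: the compensation package for the chief executive requires four-fifths of the disinterested directors present (8 − 1 = 7). 4/5 of 7 = 5.60, rounded up to 6, so 6 affirmative votes are needed; 6 voted in favor. Satisfied.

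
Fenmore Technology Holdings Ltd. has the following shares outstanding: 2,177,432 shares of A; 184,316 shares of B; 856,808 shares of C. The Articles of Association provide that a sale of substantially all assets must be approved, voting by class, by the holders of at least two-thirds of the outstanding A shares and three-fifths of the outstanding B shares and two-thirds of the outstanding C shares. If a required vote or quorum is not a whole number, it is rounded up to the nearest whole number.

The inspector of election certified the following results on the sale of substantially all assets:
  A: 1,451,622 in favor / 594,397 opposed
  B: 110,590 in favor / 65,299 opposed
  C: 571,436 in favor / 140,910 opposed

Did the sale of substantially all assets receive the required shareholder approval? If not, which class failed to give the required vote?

A: 2/3 of 2177432 = 1451621.33, rounded up to 1451622; 1,451,622 required, 1,451,622 in favor — approved.
B: 3/5 of 184316 = 110589.60, rounded up to 110590; 110,590 required, 110,590 in favor — approved.
C: 2/3 of 856808 = 571205.33, rounded up to 571206; 571,206 required, 571,436 in favor — approved.

Approved — every class gave the required vote.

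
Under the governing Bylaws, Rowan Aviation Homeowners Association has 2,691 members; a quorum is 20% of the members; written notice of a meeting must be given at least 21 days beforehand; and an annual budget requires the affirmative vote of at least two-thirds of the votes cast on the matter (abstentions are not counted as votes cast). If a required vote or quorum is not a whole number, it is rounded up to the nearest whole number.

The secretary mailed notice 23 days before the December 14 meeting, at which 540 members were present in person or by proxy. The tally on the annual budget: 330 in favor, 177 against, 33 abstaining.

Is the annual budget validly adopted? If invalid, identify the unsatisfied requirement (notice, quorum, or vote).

Invalid — vote requirement not satisfied.

Notice: 23 days given; 21 required. Satisfied.
Quorum: 20% of 2,691 = 538.20, rounded up to 539; 540 present. Satisfied.
Vote: requires two-thirds of the votes cast (540 − 33 abstaining = 507); 2/3 of 507 = 338, so 338 needed; 330 in favor. Not satisfied.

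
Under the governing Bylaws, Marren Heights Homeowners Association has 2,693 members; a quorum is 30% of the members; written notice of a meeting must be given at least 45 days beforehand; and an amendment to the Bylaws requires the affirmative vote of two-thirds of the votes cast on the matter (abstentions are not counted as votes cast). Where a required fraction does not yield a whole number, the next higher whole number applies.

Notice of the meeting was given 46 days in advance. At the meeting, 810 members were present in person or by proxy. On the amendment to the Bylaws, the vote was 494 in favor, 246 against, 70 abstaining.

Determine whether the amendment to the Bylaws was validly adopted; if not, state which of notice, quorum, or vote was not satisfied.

Notice: 46 days given; 45 required. Satisfied.
Quorum: 30% of 2,693 = 807.90, rounded up to 808; 810 present. Satisfied.
Vote: requires two-thirds of the votes cast (810 − 70 abstaining = 740); 2/3 of 740 = 493.33, rounded up to 494, so 494 needed; 494 in favor. Satisfied.

Valid — all requirements satisfied.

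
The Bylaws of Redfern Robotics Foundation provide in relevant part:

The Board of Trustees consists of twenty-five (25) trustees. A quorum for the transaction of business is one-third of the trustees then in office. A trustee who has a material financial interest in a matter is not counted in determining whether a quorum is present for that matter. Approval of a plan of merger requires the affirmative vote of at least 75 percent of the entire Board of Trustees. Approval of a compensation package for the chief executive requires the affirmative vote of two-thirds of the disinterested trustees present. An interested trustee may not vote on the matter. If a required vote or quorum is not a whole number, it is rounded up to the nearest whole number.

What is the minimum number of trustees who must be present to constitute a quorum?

9

1/3 of 25 = 8.33, rounded up to 9.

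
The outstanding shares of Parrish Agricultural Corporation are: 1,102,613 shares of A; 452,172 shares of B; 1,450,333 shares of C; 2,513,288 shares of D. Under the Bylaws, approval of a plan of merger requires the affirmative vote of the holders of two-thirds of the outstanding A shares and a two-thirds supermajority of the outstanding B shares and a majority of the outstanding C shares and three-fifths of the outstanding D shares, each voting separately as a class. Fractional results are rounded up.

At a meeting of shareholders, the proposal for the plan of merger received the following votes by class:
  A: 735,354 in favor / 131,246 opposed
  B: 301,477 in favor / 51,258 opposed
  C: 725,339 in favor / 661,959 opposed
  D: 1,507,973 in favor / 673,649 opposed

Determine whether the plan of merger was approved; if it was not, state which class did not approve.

A: 2/3 of 1102613 = 735075.33, rounded up to 735076; 735,076 required, 735,354 in favor — approved.
B: 2/3 of 452172 = 301448; 301,448 required, 301,477 in favor — approved.
C: a majority of 1450333 is 725167; 725,167 required, 725,339 in favor — approved.
D: 3/5 of 2513288 = 1507972.80, rounded up to 1507973; 1,507,973 required, 1,507,973 in favor — approved.

Approved — every class gave the required vote.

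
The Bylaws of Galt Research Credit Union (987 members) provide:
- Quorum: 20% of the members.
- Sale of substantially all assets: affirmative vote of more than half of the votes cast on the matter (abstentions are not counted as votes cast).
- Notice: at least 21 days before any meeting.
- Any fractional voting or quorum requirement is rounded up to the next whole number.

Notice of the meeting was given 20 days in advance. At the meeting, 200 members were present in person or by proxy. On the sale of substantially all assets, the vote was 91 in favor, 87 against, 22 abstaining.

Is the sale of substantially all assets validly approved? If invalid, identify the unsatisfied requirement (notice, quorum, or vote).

Invalid — notice requirement not satisfied.

Notice: 20 days given; 21 required. Not satisfied.
Quorum: 20% of 987 = 197.40, rounded up to 198; 200 present. Satisfied.
Vote: requires a majority of the votes cast (200 − 22 abstaining = 178); a majority of 178 is 90, so 90 needed; 91 in favor. Satisfied.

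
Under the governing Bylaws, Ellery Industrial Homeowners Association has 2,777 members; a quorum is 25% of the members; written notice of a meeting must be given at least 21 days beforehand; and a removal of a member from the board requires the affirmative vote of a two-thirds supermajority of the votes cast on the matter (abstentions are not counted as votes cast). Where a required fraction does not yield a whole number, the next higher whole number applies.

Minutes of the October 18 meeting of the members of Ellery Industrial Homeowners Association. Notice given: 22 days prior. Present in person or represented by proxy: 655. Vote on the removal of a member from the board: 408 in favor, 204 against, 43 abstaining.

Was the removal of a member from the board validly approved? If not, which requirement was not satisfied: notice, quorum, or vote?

Notice: 22 days given; 21 required. Satisfied.
Quorum: 25% of 2,777 = 694.25, rounded up to 695; 655 present. Not satisfied.
Vote: requires two-thirds of the votes cast (655 − 43 abstaining = 612); 2/3 of 612 = 408, so 408 needed; 408 in favor. Satisfied.

Invalid — quorum requirement not satisfied.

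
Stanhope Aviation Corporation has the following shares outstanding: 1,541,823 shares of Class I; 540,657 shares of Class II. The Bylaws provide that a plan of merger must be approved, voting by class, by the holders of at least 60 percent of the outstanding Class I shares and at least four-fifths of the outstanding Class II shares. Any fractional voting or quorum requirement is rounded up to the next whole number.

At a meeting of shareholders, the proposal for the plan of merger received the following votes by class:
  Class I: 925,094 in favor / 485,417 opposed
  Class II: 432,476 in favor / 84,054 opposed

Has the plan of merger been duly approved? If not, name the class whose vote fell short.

Class I: 3/5 of 1541823 = 925093.80, rounded up to 925094; 925,094 required, 925,094 in favor — approved.
Class II: 4/5 of 540657 = 432525.60, rounded up to 432526; 432,526 required, 432,476 in favor — not approved.

Not approved — the Class II shares did not give the required vote.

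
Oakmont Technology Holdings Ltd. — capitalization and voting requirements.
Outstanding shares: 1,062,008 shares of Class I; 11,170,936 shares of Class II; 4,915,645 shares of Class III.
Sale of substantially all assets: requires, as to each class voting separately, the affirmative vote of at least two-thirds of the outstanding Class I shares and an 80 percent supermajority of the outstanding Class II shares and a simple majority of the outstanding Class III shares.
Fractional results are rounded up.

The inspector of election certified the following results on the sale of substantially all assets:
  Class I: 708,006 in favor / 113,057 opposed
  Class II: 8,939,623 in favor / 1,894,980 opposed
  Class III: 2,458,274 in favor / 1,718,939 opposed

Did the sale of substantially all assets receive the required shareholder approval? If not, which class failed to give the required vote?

Class I: 2/3 of 1062008 = 708005.33, rounded up to 708006; 708,006 required, 708,006 in favor — approved.
Class II: 4/5 of 11170936 = 8936748.80, rounded up to 8936749; 8,936,749 required, 8,939,623 in favor — approved.
Class III: a majority of 4915645 is 2457823; 2,457,823 required, 2,458,274 in favor — approved.

Approved — every class gave the required vote.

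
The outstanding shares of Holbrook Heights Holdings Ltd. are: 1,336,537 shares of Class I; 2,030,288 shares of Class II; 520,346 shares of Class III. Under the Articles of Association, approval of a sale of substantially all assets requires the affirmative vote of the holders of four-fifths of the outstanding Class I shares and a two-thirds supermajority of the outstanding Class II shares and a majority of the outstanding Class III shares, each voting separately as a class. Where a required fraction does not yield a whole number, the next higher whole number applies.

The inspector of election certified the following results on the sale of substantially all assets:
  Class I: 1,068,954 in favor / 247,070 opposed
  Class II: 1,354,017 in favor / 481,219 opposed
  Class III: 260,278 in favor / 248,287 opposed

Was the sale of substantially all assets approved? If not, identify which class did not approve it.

Not approved — the Class I shares did not give the required vote.

Class I: 4/5 of 1336537 = 1069229.60, rounded up to 1069230; 1,069,230 required, 1,068,954 in favor — not approved.
Class II: 2/3 of 2030288 = 1353525.33, rounded up to 1353526; 1,353,526 required, 1,354,017 in favor — approved.
Class III: a majority of 520346 is 260174; 260,174 required, 260,278 in favor — approved.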